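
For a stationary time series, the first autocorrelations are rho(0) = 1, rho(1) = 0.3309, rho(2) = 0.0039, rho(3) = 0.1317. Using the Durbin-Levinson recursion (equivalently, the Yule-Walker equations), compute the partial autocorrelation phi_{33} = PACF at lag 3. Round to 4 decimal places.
\phi_{33} = 0.1930

The PACF at lag k is phi_{kk}, the last component of the solution
to the Yule-Walker system G_k phi = r_k where
  (G_k)_{ij} = rho(|i - j|), (r_k)_i = rho(i), i,j = 1..k.
Equivalently, Durbin-Levinson gives phi_{kk} iteratively:
  phi_{11} = rho(1)
  phi_{kk} = [rho(k) - sum_{j=1..k-1} phi_{k-1,j} rho(k-j)]
            / [1 - sum_{j=1..k-1} phi_{k-1,j} rho(j)],
  phi_{k,j} = phi_{k-1,j} - phi_{kk} phi_{k-1,k-j},  j = 1..k-1.
Step k = 1:
  phi_11 = rho(1) = 0.3309.
Step k = 2:
  phi_22 = [rho(2) - phi_11 rho(1)] / [1 - phi_11 rho(1)] = [0.0039 - (0.3309)(0.3309)] / [1 - (0.3309)(0.3309)]
         = -0.10559481 / 0.89050519 = -0.118579.
  Update: phi_21 = phi_11 - phi_22 phi_11 = 0.3309 - (-0.118579)(0.3309) = 0.370138.
Step k = 3:
  phi_33 = [rho(3) - phi_21 rho(2) - phi_22 rho(1)] / [1 - phi_21 rho(1) - phi_22 rho(2)]
    numerator   = 0.1317 - (0.370138)(0.0039) - (-0.118579)(0.3309) = 0.1694941
    denominator = 1 - (0.370138)(0.3309) - (-0.118579)(0.0039) = 0.87798391
  phi_33 = 0.1694941 / 0.87798391 = 0.193.
Therefore phi_{33} = 0.1930.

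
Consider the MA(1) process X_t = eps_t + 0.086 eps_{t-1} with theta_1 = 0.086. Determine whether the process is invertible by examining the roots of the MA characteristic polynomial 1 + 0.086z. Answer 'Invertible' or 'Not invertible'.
\text{Invertible}

The MA(q) characteristic polynomial is P(z) = 1 + 0.086z.
Invertibility requires all roots to lie outside the unit circle, i.e. |z| > 1 for every root.
This is linear in z: 1 + (0.086) z = 0  =>  z = -1/(0.086) = -11.627907,  |z| = 11.627907.
Moduli of all roots: 11.6279.
All moduli strictly greater than 1? Yes.
Verdict: Invertible.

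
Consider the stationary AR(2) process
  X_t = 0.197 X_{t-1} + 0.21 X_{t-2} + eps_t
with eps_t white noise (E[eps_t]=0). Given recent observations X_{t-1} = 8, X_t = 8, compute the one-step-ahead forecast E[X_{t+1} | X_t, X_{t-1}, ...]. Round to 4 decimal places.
E[X_{t+1} \mid \mathcal F_t] = 3.2560

For an AR(p) model X_t = c + sum_i phi_i X_{t-i} + eps_t, the
one-step-ahead conditional mean is
  E[X_{t+1} | X_t, ...] = c + sum_i phi_i X_{t+1-i}.
Substitute known values:
  E[X_{t+1} | ...] = (0.197) * (8) + (0.21) * (8)
                   = 3.2560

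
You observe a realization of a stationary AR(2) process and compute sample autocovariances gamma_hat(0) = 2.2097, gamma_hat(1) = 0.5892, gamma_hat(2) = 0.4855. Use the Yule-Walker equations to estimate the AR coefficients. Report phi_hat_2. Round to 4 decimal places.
\hat\phi_{2} = 0.1600

The Yule-Walker equations for an AR(p) process read, in matrix form,
  Gamma_p phi = r_p,   with   (Gamma_p)_{ij} = gamma(|i - j|),
                       (r_p)_i = gamma(i),   i,j = 1..p.
Substitute the sample gammas (Toeplitz matrix and right-hand side of size 2):
  Gamma_p = [[2.2097, 0.5892], [0.5892, 2.2097]]
  r_p     = [0.5892, 0.4855]
Written out:
  2.2097 phi_1 + 0.5892 phi_2 = 0.5892
  0.5892 phi_1 + 2.2097 phi_2 = 0.4855
Solve by Cramer's rule:
  det = gamma(0)^2 - gamma(1)^2 = (2.2097)^2 - (0.5892)^2 = 4.88277409 - 0.34715664 = 4.53561745
  phi_hat_1 = [gamma(1) gamma(0) - gamma(1) gamma(2)] / det = [(0.5892)(2.2097) - (0.5892)(0.4855)] / 4.53561745 = 1.01589864 / 4.53561745 = 0.224
  phi_hat_2 = [gamma(0) gamma(2) - gamma(1)^2] / det = [(2.2097)(0.4855) - (0.5892)^2] / 4.53561745 = 0.72565271 / 4.53561745 = 0.16
So phi_hat = [0.2240, 0.1600].
Therefore phi_hat_2 = 0.1600.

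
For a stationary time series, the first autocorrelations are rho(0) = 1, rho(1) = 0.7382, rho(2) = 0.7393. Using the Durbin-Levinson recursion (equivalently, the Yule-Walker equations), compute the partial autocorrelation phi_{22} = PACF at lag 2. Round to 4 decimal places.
\phi_{22} = 0.4271

The PACF at lag k is phi_{kk}, the last component of the solution
to the Yule-Walker system G_k phi = r_k where
  (G_k)_{ij} = rho(|i - j|), (r_k)_i = rho(i), i,j = 1..k.
Equivalently, Durbin-Levinson gives phi_{kk} iteratively:
  phi_{11} = rho(1)
  phi_{kk} = [rho(k) - sum_{j=1..k-1} phi_{k-1,j} rho(k-j)]
            / [1 - sum_{j=1..k-1} phi_{k-1,j} rho(j)],
  phi_{k,j} = phi_{k-1,j} - phi_{kk} phi_{k-1,k-j},  j = 1..k-1.
Step k = 1:
  phi_11 = rho(1) = 0.7382.
Step k = 2:
  phi_22 = [rho(2) - phi_11 rho(1)] / [1 - phi_11 rho(1)] = [0.7393 - (0.7382)(0.7382)] / [1 - (0.7382)(0.7382)]
         = 0.19436076 / 0.45506076 = 0.4271.
Therefore phi_{22} = 0.4271.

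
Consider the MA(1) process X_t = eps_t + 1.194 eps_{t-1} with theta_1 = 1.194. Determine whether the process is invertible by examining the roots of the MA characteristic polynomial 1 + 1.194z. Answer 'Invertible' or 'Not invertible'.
\text{Not invertible}

The MA(q) characteristic polynomial is P(z) = 1 + 1.194z.
Invertibility requires all roots to lie outside the unit circle, i.e. |z| > 1 for every root.
This is linear in z: 1 + (1.194) z = 0  =>  z = -1/(1.194) = -0.837521,  |z| = 0.837521.
Moduli of all roots: 0.8375.
All moduli strictly greater than 1? No.
Verdict: Not invertible.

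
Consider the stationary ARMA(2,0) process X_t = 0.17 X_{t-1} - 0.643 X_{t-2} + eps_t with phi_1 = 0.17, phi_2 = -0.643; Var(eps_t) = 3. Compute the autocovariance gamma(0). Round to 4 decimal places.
\gamma(0) = 5.1700

Multiply the model equation by X_{t-k} and take expectations. With theta_0 = psi_0 = 1 and psi_j the MA(infinity) weights, this gives
  gamma(k) - sum_i phi_i gamma(k-i) = c_k,
  c_k = sigma^2 * sum_{j=k..q} theta_j psi_{j-k}   (c_k = 0 for k > q),
using gamma(-m) = gamma(m).
Pure AR (q = 0): c_0 = sigma^2 = 3, c_k = 0 for k >= 1.
Equations for k = 0, 1, 2 (AR order 2, c_2 = 0):
  (E0) gamma(0) = phi_1 gamma(1) + phi_2 gamma(2) + c_0
  (E1) gamma(1) = phi_1 gamma(0) + phi_2 gamma(1) + c_1
  (E2) gamma(2) = phi_1 gamma(1) + phi_2 gamma(0)
From (E1): gamma(1) = A gamma(0) + B with
  A = phi_1 / (1 - phi_2) = 0.17 / 1.643 = 0.103469,   B = c_1 / (1 - phi_2) = 0 / 1.643 = 0.
Insert (E2) into (E0): gamma(0) (1 - phi_2^2) = phi_1 (1 + phi_2) gamma(1) + c_0.
  phi_1 (1 + phi_2) = (0.17)(0.357) = 0.06069,   1 - phi_2^2 = 0.586551.
Replace gamma(1) by A gamma(0) + B and collect gamma(0):
  gamma(0) [0.586551 - (0.06069)(0.103469)] = c_0 = 3
  gamma(0) * 0.580271 = 3
  gamma(0) = 3 / 0.580271 = 5.169994.
Therefore gamma(0) = 5.1700 (to 4 decimal places).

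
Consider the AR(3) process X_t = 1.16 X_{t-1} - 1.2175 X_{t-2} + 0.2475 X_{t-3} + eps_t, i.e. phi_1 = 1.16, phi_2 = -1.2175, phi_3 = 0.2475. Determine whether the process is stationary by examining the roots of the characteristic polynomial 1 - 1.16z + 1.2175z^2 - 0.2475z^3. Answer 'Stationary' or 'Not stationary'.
\text{Stationary}

The AR(p) characteristic polynomial is P(z) = 1 - 1.16z + 1.2175z^2 - 0.2475z^3.
Stationarity requires all roots to lie outside the unit circle, i.e. |z| > 1 for every root.
Degree 3: look for a simple real root z0 first, then factor out (1 - z/z0) and solve the remaining quadratic.
Testing z0 = 4: P(4) = 1 + (-1.16)(4) + (1.2175)(4)^2 + (-0.2475)(4)^3
  = 1 + (-4.64) + (19.48) + (-15.84) = 0.  So z_0 = 4 is a root, |z_0| = 4.
Divide out the factor (1 - 0.25 z) = (1 - z/z0) (since 1/z0 = 0.25):
  P(z) = (1 - 0.25 z)(1 + (-0.91) z + (0.99) z^2)
  [check: z-coef -0.91 - (0.25) = -1.16; z^2-coef 0.99 - (0.25)(-0.91) = 1.2175; z^3-coef -(0.25)(0.99) = -0.2475.]
Remaining roots from the quadratic factor 1 + (-0.91) z + (0.99) z^2:
  Set 1 + (-0.91) z + (0.99) z^2 = 0, i.e. a z^2 + b z + c = 0 with a = 0.99, b = -0.91, c = 1.
  Discriminant D = b^2 - 4ac = (-0.91)^2 - 4*(0.99)*1 = 0.8281 - (3.96) = -3.1319.
  D < 0, so the roots are the complex-conjugate pair z = (-b +/- i sqrt(-D)) / (2a) = 0.4596 +/- 0.8938i.
  For a conjugate pair |z|^2 = z * conj(z) = (product of roots) = c/a = 1/(0.99) = 1.010101, so |z| = sqrt(1.010101) = 1.005 for both roots.
Moduli of all roots: 4.0000, 1.0050, 1.0050.
All moduli strictly greater than 1? Yes.
Verdict: Stationary.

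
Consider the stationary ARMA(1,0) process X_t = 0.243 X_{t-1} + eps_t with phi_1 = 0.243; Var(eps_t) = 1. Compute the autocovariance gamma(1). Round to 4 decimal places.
\gamma(1) = 0.2582

Multiply the model equation by X_{t-k} and take expectations. With theta_0 = psi_0 = 1 and psi_j the MA(infinity) weights, this gives
  gamma(k) - sum_i phi_i gamma(k-i) = c_k,
  c_k = sigma^2 * sum_{j=k..q} theta_j psi_{j-k}   (c_k = 0 for k > q),
using gamma(-m) = gamma(m).
Pure AR (q = 0): c_0 = sigma^2 = 1, c_k = 0 for k >= 1.
Equations for k = 0 and k = 1 (AR order 1):
  gamma(0) = phi_1 gamma(1) + c_0
  gamma(1) = phi_1 gamma(0) + c_1
Substituting the second into the first: gamma(0) (1 - phi_1^2) = c_0 + phi_1 c_1, so
  gamma(0) = c_0 / (1 - phi_1^2) = 1 / (1 - (0.243)^2) = 1 / 0.940951 = 1.062755.
  gamma(1) = phi_1 gamma(0) = (0.243)(1.062755) = 0.258249.
Therefore gamma(1) = 0.2582 (to 4 decimal places).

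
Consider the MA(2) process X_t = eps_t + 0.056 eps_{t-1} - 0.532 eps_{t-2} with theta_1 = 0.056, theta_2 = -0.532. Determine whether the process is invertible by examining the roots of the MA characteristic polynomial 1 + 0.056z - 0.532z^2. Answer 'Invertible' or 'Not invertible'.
\text{Invertible}

The MA(q) characteristic polynomial is P(z) = 1 + 0.056z - 0.532z^2.
Invertibility requires all roots to lie outside the unit circle, i.e. |z| > 1 for every root.
Set 1 + (0.056) z + (-0.532) z^2 = 0, i.e. a z^2 + b z + c = 0 with a = -0.532, b = 0.056, c = 1.
Discriminant D = b^2 - 4ac = (0.056)^2 - 4*(-0.532)*1 = 0.003136 - (-2.128) = 2.131136.
D >= 0, so the roots are real: z = (-b +/- sqrt(D)) / (2a) = (-0.056 +/- 1.459841) / (-1.064).
  z_1 = (-0.056 + 1.459841) / (-1.064) = -1.3194,   |z_1| = 1.3194.
  z_2 = (-0.056 - 1.459841) / (-1.064) = 1.4247,   |z_2| = 1.4247.
Moduli of all roots: 1.3194, 1.4247.
All moduli strictly greater than 1? Yes.
Verdict: Invertible.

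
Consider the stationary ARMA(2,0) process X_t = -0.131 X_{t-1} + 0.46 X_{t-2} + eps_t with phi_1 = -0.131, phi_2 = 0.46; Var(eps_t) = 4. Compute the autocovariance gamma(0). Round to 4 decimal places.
\gamma(0) = 5.3908

Multiply the model equation by X_{t-k} and take expectations. With theta_0 = psi_0 = 1 and psi_j the MA(infinity) weights, this gives
  gamma(k) - sum_i phi_i gamma(k-i) = c_k,
  c_k = sigma^2 * sum_{j=k..q} theta_j psi_{j-k}   (c_k = 0 for k > q),
using gamma(-m) = gamma(m).
Pure AR (q = 0): c_0 = sigma^2 = 4, c_k = 0 for k >= 1.
Equations for k = 0, 1, 2 (AR order 2, c_2 = 0):
  (E0) gamma(0) = phi_1 gamma(1) + phi_2 gamma(2) + c_0
  (E1) gamma(1) = phi_1 gamma(0) + phi_2 gamma(1) + c_1
  (E2) gamma(2) = phi_1 gamma(1) + phi_2 gamma(0)
From (E1): gamma(1) = A gamma(0) + B with
  A = phi_1 / (1 - phi_2) = -0.131 / 0.54 = -0.242593,   B = c_1 / (1 - phi_2) = 0 / 0.54 = 0.
Insert (E2) into (E0): gamma(0) (1 - phi_2^2) = phi_1 (1 + phi_2) gamma(1) + c_0.
  phi_1 (1 + phi_2) = (-0.131)(1.46) = -0.19126,   1 - phi_2^2 = 0.7884.
Replace gamma(1) by A gamma(0) + B and collect gamma(0):
  gamma(0) [0.7884 - (-0.19126)(-0.242593)] = c_0 = 4
  gamma(0) * 0.742002 = 4
  gamma(0) = 4 / 0.742002 = 5.390823.
Therefore gamma(0) = 5.3908 (to 4 decimal places).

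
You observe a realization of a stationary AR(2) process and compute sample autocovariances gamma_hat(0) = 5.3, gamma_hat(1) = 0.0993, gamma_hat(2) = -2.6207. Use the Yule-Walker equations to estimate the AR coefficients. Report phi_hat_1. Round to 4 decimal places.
\hat\phi_{1} = 0.0280

The Yule-Walker equations for an AR(p) process read, in matrix form,
  Gamma_p phi = r_p,   with   (Gamma_p)_{ij} = gamma(|i - j|),
                       (r_p)_i = gamma(i),   i,j = 1..p.
Substitute the sample gammas (Toeplitz matrix and right-hand side of size 2):
  Gamma_p = [[5.3, 0.0993], [0.0993, 5.3]]
  r_p     = [0.0993, -2.6207]
Written out:
  5.3 phi_1 + 0.0993 phi_2 = 0.0993
  0.0993 phi_1 + 5.3 phi_2 = -2.6207
Solve by Cramer's rule:
  det = gamma(0)^2 - gamma(1)^2 = (5.3)^2 - (0.0993)^2 = 28.09 - 0.00986049 = 28.08013951
  phi_hat_1 = [gamma(1) gamma(0) - gamma(1) gamma(2)] / det = [(0.0993)(5.3) - (0.0993)(-2.6207)] / 28.08013951 = 0.78652551 / 28.08013951 = 0.028
  phi_hat_2 = [gamma(0) gamma(2) - gamma(1)^2] / det = [(5.3)(-2.6207) - (0.0993)^2] / 28.08013951 = -13.89957049 / 28.08013951 = -0.495
So phi_hat = [0.0280, -0.4950].
Therefore phi_hat_1 = 0.0280.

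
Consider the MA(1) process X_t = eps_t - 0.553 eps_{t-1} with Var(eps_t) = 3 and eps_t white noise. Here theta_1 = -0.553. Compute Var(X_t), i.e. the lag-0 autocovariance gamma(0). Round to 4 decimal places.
\gamma(0) = 3.9174

For an MA(q) process X_t = eps_t + sum_i theta_i eps_{t-i} with
Var(eps_t) = sigma^2, the variance is
  gamma(0) = sigma^2 * (1 + sum_i theta_i^2).
  sum_i theta_i^2 = (-0.553)^2 = 0.305809.
  gamma(0) = 3 * (1 + 0.305809) = 3 * 1.305809 = 3.917427, which rounds to 3.9174.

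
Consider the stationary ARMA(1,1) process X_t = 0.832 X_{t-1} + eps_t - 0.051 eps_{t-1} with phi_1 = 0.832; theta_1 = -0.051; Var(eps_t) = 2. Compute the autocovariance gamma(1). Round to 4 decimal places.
\gamma(1) = 4.8598

Multiply the model equation by X_{t-k} and take expectations. With theta_0 = psi_0 = 1 and psi_j the MA(infinity) weights, this gives
  gamma(k) - sum_i phi_i gamma(k-i) = c_k,
  c_k = sigma^2 * sum_{j=k..q} theta_j psi_{j-k}   (c_k = 0 for k > q),
using gamma(-m) = gamma(m).
psi-weights needed (psi_j = theta_j + sum_i phi_i psi_{j-i}):
  psi_1 = theta_1 + phi_1 = -0.051 + (0.832) = 0.781
Right-hand sides:
  c_0 = sigma^2 (1 + theta_1 psi_1) = 2 * (1 + (-0.051)(0.781)) = 2 * 0.960169 = 1.920338
  c_1 = sigma^2 theta_1 = 2 * (-0.051) = -0.102
  c_2 = 0
Equations for k = 0 and k = 1 (AR order 1):
  gamma(0) = phi_1 gamma(1) + c_0
  gamma(1) = phi_1 gamma(0) + c_1
Substituting the second into the first: gamma(0) (1 - phi_1^2) = c_0 + phi_1 c_1, so
  gamma(0) = (c_0 + phi_1 c_1) / (1 - phi_1^2) = (1.920338 + (0.832)(-0.102)) / (1 - (0.832)^2) = 1.835474 / 0.307776 = 5.963668.
  gamma(1) = phi_1 gamma(0) + c_1 = (0.832)(5.963668) + (-0.102) = 4.859772.
Therefore gamma(1) = 4.8598 (to 4 decimal places).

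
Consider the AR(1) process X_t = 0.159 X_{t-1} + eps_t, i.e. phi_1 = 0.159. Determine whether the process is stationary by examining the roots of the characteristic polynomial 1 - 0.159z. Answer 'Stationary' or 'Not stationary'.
\text{Stationary}

The AR(p) characteristic polynomial is P(z) = 1 - 0.159z.
Stationarity requires all roots to lie outside the unit circle, i.e. |z| > 1 for every root.
This is linear in z: 1 + (-0.159) z = 0  =>  z = -1/(-0.159) = 6.289308,  |z| = 6.289308.
Moduli of all roots: 6.2893.
All moduli strictly greater than 1? Yes.
Verdict: Stationary.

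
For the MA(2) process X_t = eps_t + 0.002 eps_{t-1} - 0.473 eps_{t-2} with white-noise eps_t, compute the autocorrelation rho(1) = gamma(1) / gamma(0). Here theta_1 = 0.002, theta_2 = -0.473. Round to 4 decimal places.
\rho(1) = 0.0009

For an MA(q) process with theta_0 = 1, the autocovariance is
  gamma(k) = sigma^2 * sum_{i=0..q-k} theta_i * theta_{i+k},
and rho(k) = gamma(k) / gamma(0). Sigma^2 cancels.
  numerator   = (1)*(0.002) + (0.002)*(-0.473) = 0.001054.
  denominator = (1)^2 + (0.002)^2 + (-0.473)^2 = 1.223733.
  rho(1) = 0.001054 / 1.223733 = 0.0009.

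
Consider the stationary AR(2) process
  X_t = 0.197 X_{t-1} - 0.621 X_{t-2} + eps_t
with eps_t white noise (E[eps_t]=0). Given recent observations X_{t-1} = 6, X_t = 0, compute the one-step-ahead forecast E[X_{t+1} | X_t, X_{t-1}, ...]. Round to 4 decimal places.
E[X_{t+1} \mid \mathcal F_t] = -3.7260

For an AR(p) model X_t = c + sum_i phi_i X_{t-i} + eps_t, the
one-step-ahead conditional mean is
  E[X_{t+1} | X_t, ...] = c + sum_i phi_i X_{t+1-i}.
Substitute known values:
  E[X_{t+1} | ...] = (0.197) * (0) + (-0.621) * (6)
                   = -3.7260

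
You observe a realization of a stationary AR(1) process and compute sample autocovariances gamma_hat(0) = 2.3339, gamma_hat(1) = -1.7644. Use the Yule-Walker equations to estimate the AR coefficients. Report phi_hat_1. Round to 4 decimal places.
\hat\phi_{1} = -0.7560

The Yule-Walker equations for an AR(p) process read, in matrix form,
  Gamma_p phi = r_p,   with   (Gamma_p)_{ij} = gamma(|i - j|),
                       (r_p)_i = gamma(i),   i,j = 1..p.
Substitute the sample gammas (Toeplitz matrix and right-hand side of size 1):
  Gamma_p = [[2.3339]]
  r_p     = [-1.7644]
With p = 1 this is the single equation gamma(0) phi_1 = gamma(1):
  phi_hat_1 = gamma(1) / gamma(0) = -1.7644 / 2.3339 = -0.7560.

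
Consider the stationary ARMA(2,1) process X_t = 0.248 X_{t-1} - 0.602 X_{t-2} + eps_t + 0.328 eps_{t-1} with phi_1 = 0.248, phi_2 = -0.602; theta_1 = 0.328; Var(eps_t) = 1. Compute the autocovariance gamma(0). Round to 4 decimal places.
\gamma(0) = 1.9430

Multiply the model equation by X_{t-k} and take expectations. With theta_0 = psi_0 = 1 and psi_j the MA(infinity) weights, this gives
  gamma(k) - sum_i phi_i gamma(k-i) = c_k,
  c_k = sigma^2 * sum_{j=k..q} theta_j psi_{j-k}   (c_k = 0 for k > q),
using gamma(-m) = gamma(m).
psi-weights needed (psi_j = theta_j + sum_i phi_i psi_{j-i}):
  psi_1 = theta_1 + phi_1 = 0.328 + (0.248) = 0.576
Right-hand sides:
  c_0 = sigma^2 (1 + theta_1 psi_1) = 1 * (1 + (0.328)(0.576)) = 1 * 1.188928 = 1.188928
  c_1 = sigma^2 theta_1 = 1 * (0.328) = 0.328
  c_2 = 0
Equations for k = 0, 1, 2 (AR order 2, c_2 = 0):
  (E0) gamma(0) = phi_1 gamma(1) + phi_2 gamma(2) + c_0
  (E1) gamma(1) = phi_1 gamma(0) + phi_2 gamma(1) + c_1
  (E2) gamma(2) = phi_1 gamma(1) + phi_2 gamma(0)
From (E1): gamma(1) = A gamma(0) + B with
  A = phi_1 / (1 - phi_2) = 0.248 / 1.602 = 0.154806,   B = c_1 / (1 - phi_2) = 0.328 / 1.602 = 0.204744.
Insert (E2) into (E0): gamma(0) (1 - phi_2^2) = phi_1 (1 + phi_2) gamma(1) + c_0.
  phi_1 (1 + phi_2) = (0.248)(0.398) = 0.098704,   1 - phi_2^2 = 0.637596.
Replace gamma(1) by A gamma(0) + B and collect gamma(0):
  gamma(0) [0.637596 - (0.098704)(0.154806)] = (0.098704)(0.204744) + 1.188928
  gamma(0) * 0.622316 = 1.209137
  gamma(0) = 1.209137 / 0.622316 = 1.942963.
Therefore gamma(0) = 1.9430 (to 4 decimal places).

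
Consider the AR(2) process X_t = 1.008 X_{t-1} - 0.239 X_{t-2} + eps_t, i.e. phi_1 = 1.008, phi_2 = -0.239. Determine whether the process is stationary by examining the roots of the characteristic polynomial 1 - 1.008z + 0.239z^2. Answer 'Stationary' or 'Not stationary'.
\text{Stationary}

The AR(p) characteristic polynomial is P(z) = 1 - 1.008z + 0.239z^2.
Stationarity requires all roots to lie outside the unit circle, i.e. |z| > 1 for every root.
Set 1 + (-1.008) z + (0.239) z^2 = 0, i.e. a z^2 + b z + c = 0 with a = 0.239, b = -1.008, c = 1.
Discriminant D = b^2 - 4ac = (-1.008)^2 - 4*(0.239)*1 = 1.016064 - (0.956) = 0.060064.
D >= 0, so the roots are real: z = (-b +/- sqrt(D)) / (2a) = (1.008 +/- 0.24508) / (0.478).
  z_1 = (1.008 + 0.24508) / (0.478) = 2.6215,   |z_1| = 2.6215.
  z_2 = (1.008 - 0.24508) / (0.478) = 1.5961,   |z_2| = 1.5961.
Moduli of all roots: 2.6215, 1.5961.
All moduli strictly greater than 1? Yes.
Verdict: Stationary.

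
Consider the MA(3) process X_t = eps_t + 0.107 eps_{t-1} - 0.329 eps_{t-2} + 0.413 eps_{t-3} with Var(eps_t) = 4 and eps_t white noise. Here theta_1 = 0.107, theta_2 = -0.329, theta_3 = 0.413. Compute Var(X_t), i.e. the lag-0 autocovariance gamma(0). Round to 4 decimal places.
\gamma(0) = 5.1610

For an MA(q) process X_t = eps_t + sum_i theta_i eps_{t-i} with
Var(eps_t) = sigma^2, the variance is
  gamma(0) = sigma^2 * (1 + sum_i theta_i^2).
  sum_i theta_i^2 = (0.107)^2 + (-0.329)^2 + (0.413)^2 = 0.011449 + 0.108241 + 0.170569 = 0.290259.
  gamma(0) = 4 * (1 + 0.290259) = 4 * 1.290259 = 5.161036, which rounds to 5.1610.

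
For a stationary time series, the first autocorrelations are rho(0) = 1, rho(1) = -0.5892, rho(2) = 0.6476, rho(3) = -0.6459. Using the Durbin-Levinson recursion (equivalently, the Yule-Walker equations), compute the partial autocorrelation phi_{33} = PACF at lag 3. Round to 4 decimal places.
\phi_{33} = -0.3280

The PACF at lag k is phi_{kk}, the last component of the solution
to the Yule-Walker system G_k phi = r_k where
  (G_k)_{ij} = rho(|i - j|), (r_k)_i = rho(i), i,j = 1..k.
Equivalently, Durbin-Levinson gives phi_{kk} iteratively:
  phi_{11} = rho(1)
  phi_{kk} = [rho(k) - sum_{j=1..k-1} phi_{k-1,j} rho(k-j)]
            / [1 - sum_{j=1..k-1} phi_{k-1,j} rho(j)],
  phi_{k,j} = phi_{k-1,j} - phi_{kk} phi_{k-1,k-j},  j = 1..k-1.
Step k = 1:
  phi_11 = rho(1) = -0.5892.
Step k = 2:
  phi_22 = [rho(2) - phi_11 rho(1)] / [1 - phi_11 rho(1)] = [0.6476 - (-0.5892)(-0.5892)] / [1 - (-0.5892)(-0.5892)]
         = 0.30044336 / 0.65284336 = 0.460207.
  Update: phi_21 = phi_11 - phi_22 phi_11 = -0.5892 - (0.460207)(-0.5892) = -0.318046.
Step k = 3:
  phi_33 = [rho(3) - phi_21 rho(2) - phi_22 rho(1)] / [1 - phi_21 rho(1) - phi_22 rho(2)]
    numerator   = -0.6459 - (-0.318046)(0.6476) - (0.460207)(-0.5892) = -0.16877934
    denominator = 1 - (-0.318046)(-0.5892) - (0.460207)(0.6476) = 0.5145771
  phi_33 = -0.16877934 / 0.5145771 = -0.328.
Therefore phi_{33} = -0.3280.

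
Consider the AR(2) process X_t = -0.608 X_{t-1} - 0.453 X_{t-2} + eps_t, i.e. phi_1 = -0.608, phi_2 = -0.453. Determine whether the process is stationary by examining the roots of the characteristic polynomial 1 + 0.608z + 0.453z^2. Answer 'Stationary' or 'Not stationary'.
\text{Stationary}

The AR(p) characteristic polynomial is P(z) = 1 + 0.608z + 0.453z^2.
Stationarity requires all roots to lie outside the unit circle, i.e. |z| > 1 for every root.
Set 1 + (0.608) z + (0.453) z^2 = 0, i.e. a z^2 + b z + c = 0 with a = 0.453, b = 0.608, c = 1.
Discriminant D = b^2 - 4ac = (0.608)^2 - 4*(0.453)*1 = 0.369664 - (1.812) = -1.442336.
D < 0, so the roots are the complex-conjugate pair z = (-b +/- i sqrt(-D)) / (2a) = -0.6711 +/- 1.3256i.
For a conjugate pair |z|^2 = z * conj(z) = (product of roots) = c/a = 1/(0.453) = 2.207506, so |z| = sqrt(2.207506) = 1.4858 for both roots.
Moduli of all roots: 1.4858, 1.4858.
All moduli strictly greater than 1? Yes.
Verdict: Stationary.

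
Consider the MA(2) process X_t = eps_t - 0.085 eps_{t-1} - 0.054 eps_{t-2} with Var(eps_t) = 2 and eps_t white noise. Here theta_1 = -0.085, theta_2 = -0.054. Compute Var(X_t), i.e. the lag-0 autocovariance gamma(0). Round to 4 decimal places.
\gamma(0) = 2.0203

For an MA(q) process X_t = eps_t + sum_i theta_i eps_{t-i} with
Var(eps_t) = sigma^2, the variance is
  gamma(0) = sigma^2 * (1 + sum_i theta_i^2).
  sum_i theta_i^2 = (-0.085)^2 + (-0.054)^2 = 0.007225 + 0.002916 = 0.010141.
  gamma(0) = 2 * (1 + 0.010141) = 2 * 1.010141 = 2.020282, which rounds to 2.0203.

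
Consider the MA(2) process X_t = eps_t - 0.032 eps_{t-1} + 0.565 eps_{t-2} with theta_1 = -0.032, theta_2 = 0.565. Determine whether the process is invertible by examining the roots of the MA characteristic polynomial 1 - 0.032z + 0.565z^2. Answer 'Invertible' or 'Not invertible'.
\text{Invertible}

The MA(q) characteristic polynomial is P(z) = 1 - 0.032z + 0.565z^2.
Invertibility requires all roots to lie outside the unit circle, i.e. |z| > 1 for every root.
Set 1 + (-0.032) z + (0.565) z^2 = 0, i.e. a z^2 + b z + c = 0 with a = 0.565, b = -0.032, c = 1.
Discriminant D = b^2 - 4ac = (-0.032)^2 - 4*(0.565)*1 = 0.001024 - (2.26) = -2.258976.
D < 0, so the roots are the complex-conjugate pair z = (-b +/- i sqrt(-D)) / (2a) = 0.0283 +/- 1.3301i.
For a conjugate pair |z|^2 = z * conj(z) = (product of roots) = c/a = 1/(0.565) = 1.769912, so |z| = sqrt(1.769912) = 1.3304 for both roots.
Moduli of all roots: 1.3304, 1.3304.
All moduli strictly greater than 1? Yes.
Verdict: Invertible.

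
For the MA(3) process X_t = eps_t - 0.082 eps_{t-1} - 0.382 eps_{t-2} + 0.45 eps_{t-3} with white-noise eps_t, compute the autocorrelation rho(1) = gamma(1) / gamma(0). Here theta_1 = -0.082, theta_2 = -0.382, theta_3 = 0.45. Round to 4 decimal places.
\rho(1) = -0.1642

For an MA(q) process with theta_0 = 1, the autocovariance is
  gamma(k) = sigma^2 * sum_{i=0..q-k} theta_i * theta_{i+k},
and rho(k) = gamma(k) / gamma(0). Sigma^2 cancels.
  numerator   = (1)*(-0.082) + (-0.082)*(-0.382) + (-0.382)*(0.45) = -0.222576.
  denominator = (1)^2 + (-0.082)^2 + (-0.382)^2 + (0.45)^2 = 1.355148.
  rho(1) = -0.222576 / 1.355148 = -0.1642.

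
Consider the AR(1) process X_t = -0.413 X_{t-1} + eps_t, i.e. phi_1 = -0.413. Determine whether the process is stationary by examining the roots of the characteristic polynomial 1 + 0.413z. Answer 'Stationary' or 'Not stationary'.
\text{Stationary}

The AR(p) characteristic polynomial is P(z) = 1 + 0.413z.
Stationarity requires all roots to lie outside the unit circle, i.e. |z| > 1 for every root.
This is linear in z: 1 + (0.413) z = 0  =>  z = -1/(0.413) = -2.421308,  |z| = 2.421308.
Moduli of all roots: 2.4213.
All moduli strictly greater than 1? Yes.
Verdict: Stationary.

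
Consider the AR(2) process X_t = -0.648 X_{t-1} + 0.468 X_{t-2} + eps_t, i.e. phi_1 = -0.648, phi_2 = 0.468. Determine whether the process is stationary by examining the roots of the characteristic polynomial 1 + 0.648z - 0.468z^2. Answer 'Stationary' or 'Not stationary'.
\text{Not stationary}

The AR(p) characteristic polynomial is P(z) = 1 + 0.648z - 0.468z^2.
Stationarity requires all roots to lie outside the unit circle, i.e. |z| > 1 for every root.
Set 1 + (0.648) z + (-0.468) z^2 = 0, i.e. a z^2 + b z + c = 0 with a = -0.468, b = 0.648, c = 1.
Discriminant D = b^2 - 4ac = (0.648)^2 - 4*(-0.468)*1 = 0.419904 - (-1.872) = 2.291904.
D >= 0, so the roots are real: z = (-b +/- sqrt(D)) / (2a) = (-0.648 +/- 1.513904) / (-0.936).
  z_1 = (-0.648 + 1.513904) / (-0.936) = -0.9251,   |z_1| = 0.9251.
  z_2 = (-0.648 - 1.513904) / (-0.936) = 2.3097,   |z_2| = 2.3097.
Moduli of all roots: 0.9251, 2.3097.
All moduli strictly greater than 1? No.
Verdict: Not stationary.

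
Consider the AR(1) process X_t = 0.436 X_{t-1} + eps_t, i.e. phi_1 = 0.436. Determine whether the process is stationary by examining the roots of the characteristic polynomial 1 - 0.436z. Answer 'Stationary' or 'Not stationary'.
\text{Stationary}

The AR(p) characteristic polynomial is P(z) = 1 - 0.436z.
Stationarity requires all roots to lie outside the unit circle, i.e. |z| > 1 for every root.
This is linear in z: 1 + (-0.436) z = 0  =>  z = -1/(-0.436) = 2.293578,  |z| = 2.293578.
Moduli of all roots: 2.2936.
All moduli strictly greater than 1? Yes.
Verdict: Stationary.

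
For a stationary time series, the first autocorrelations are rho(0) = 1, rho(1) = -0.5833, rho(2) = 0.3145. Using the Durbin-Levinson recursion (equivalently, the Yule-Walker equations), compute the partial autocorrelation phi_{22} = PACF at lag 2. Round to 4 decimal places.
\phi_{22} = -0.0390

The PACF at lag k is phi_{kk}, the last component of the solution
to the Yule-Walker system G_k phi = r_k where
  (G_k)_{ij} = rho(|i - j|), (r_k)_i = rho(i), i,j = 1..k.
Equivalently, Durbin-Levinson gives phi_{kk} iteratively:
  phi_{11} = rho(1)
  phi_{kk} = [rho(k) - sum_{j=1..k-1} phi_{k-1,j} rho(k-j)]
            / [1 - sum_{j=1..k-1} phi_{k-1,j} rho(j)],
  phi_{k,j} = phi_{k-1,j} - phi_{kk} phi_{k-1,k-j},  j = 1..k-1.
Step k = 1:
  phi_11 = rho(1) = -0.5833.
Step k = 2:
  phi_22 = [rho(2) - phi_11 rho(1)] / [1 - phi_11 rho(1)] = [0.3145 - (-0.5833)(-0.5833)] / [1 - (-0.5833)(-0.5833)]
         = -0.02573889 / 0.65976111 = -0.039.
Therefore phi_{22} = -0.0390.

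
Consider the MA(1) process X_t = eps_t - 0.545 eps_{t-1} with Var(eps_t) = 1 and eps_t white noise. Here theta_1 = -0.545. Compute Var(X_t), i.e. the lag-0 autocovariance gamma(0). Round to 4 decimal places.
\gamma(0) = 1.2970

For an MA(q) process X_t = eps_t + sum_i theta_i eps_{t-i} with
Var(eps_t) = sigma^2, the variance is
  gamma(0) = sigma^2 * (1 + sum_i theta_i^2).
  sum_i theta_i^2 = (-0.545)^2 = 0.297025.
  gamma(0) = 1 * (1 + 0.297025) = 1 * 1.297025 = 1.297025, which rounds to 1.2970.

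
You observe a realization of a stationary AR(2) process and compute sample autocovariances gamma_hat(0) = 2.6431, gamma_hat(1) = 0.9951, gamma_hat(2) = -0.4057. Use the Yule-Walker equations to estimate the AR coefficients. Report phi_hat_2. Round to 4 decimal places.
\hat\phi_{2} = -0.3440

The Yule-Walker equations for an AR(p) process read, in matrix form,
  Gamma_p phi = r_p,   with   (Gamma_p)_{ij} = gamma(|i - j|),
                       (r_p)_i = gamma(i),   i,j = 1..p.
Substitute the sample gammas (Toeplitz matrix and right-hand side of size 2):
  Gamma_p = [[2.6431, 0.9951], [0.9951, 2.6431]]
  r_p     = [0.9951, -0.4057]
Written out:
  2.6431 phi_1 + 0.9951 phi_2 = 0.9951
  0.9951 phi_1 + 2.6431 phi_2 = -0.4057
Solve by Cramer's rule:
  det = gamma(0)^2 - gamma(1)^2 = (2.6431)^2 - (0.9951)^2 = 6.98597761 - 0.99022401 = 5.9957536
  phi_hat_1 = [gamma(1) gamma(0) - gamma(1) gamma(2)] / det = [(0.9951)(2.6431) - (0.9951)(-0.4057)] / 5.9957536 = 3.03386088 / 5.9957536 = 0.506
  phi_hat_2 = [gamma(0) gamma(2) - gamma(1)^2] / det = [(2.6431)(-0.4057) - (0.9951)^2] / 5.9957536 = -2.06252968 / 5.9957536 = -0.344
So phi_hat = [0.5060, -0.3440].
Therefore phi_hat_2 = -0.3440.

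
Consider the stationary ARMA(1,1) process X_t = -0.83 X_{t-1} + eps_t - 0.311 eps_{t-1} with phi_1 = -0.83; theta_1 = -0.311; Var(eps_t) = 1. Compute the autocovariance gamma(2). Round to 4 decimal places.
\gamma(2) = 3.8299

Multiply the model equation by X_{t-k} and take expectations. With theta_0 = psi_0 = 1 and psi_j the MA(infinity) weights, this gives
  gamma(k) - sum_i phi_i gamma(k-i) = c_k,
  c_k = sigma^2 * sum_{j=k..q} theta_j psi_{j-k}   (c_k = 0 for k > q),
using gamma(-m) = gamma(m).
psi-weights needed (psi_j = theta_j + sum_i phi_i psi_{j-i}):
  psi_1 = theta_1 + phi_1 = -0.311 + (-0.83) = -1.141
Right-hand sides:
  c_0 = sigma^2 (1 + theta_1 psi_1) = 1 * (1 + (-0.311)(-1.141)) = 1 * 1.354851 = 1.354851
  c_1 = sigma^2 theta_1 = 1 * (-0.311) = -0.311
  c_2 = 0
Equations for k = 0 and k = 1 (AR order 1):
  gamma(0) = phi_1 gamma(1) + c_0
  gamma(1) = phi_1 gamma(0) + c_1
Substituting the second into the first: gamma(0) (1 - phi_1^2) = c_0 + phi_1 c_1, so
  gamma(0) = (c_0 + phi_1 c_1) / (1 - phi_1^2) = (1.354851 + (-0.83)(-0.311)) / (1 - (-0.83)^2) = 1.612981 / 0.3111 = 5.184767.
  gamma(1) = phi_1 gamma(0) + c_1 = (-0.83)(5.184767) + (-0.311) = -4.614357.
For k = 2 (> q): gamma(2) = phi_1 gamma(1) = (-0.83)(-4.614357) = 3.829916.
Therefore gamma(2) = 3.8299 (to 4 decimal places).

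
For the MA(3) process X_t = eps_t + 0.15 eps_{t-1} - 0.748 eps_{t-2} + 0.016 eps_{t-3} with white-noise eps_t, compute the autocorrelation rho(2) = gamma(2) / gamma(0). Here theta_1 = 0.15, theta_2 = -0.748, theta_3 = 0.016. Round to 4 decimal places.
\rho(2) = -0.4712

For an MA(q) process with theta_0 = 1, the autocovariance is
  gamma(k) = sigma^2 * sum_{i=0..q-k} theta_i * theta_{i+k},
and rho(k) = gamma(k) / gamma(0). Sigma^2 cancels.
  numerator   = (1)*(-0.748) + (0.15)*(0.016) = -0.7456.
  denominator = (1)^2 + (0.15)^2 + (-0.748)^2 + (0.016)^2 = 1.58226.
  rho(2) = -0.7456 / 1.58226 = -0.4712.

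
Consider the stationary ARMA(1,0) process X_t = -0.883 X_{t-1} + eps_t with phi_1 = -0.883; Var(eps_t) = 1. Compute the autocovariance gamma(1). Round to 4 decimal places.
\gamma(1) = -4.0080

Multiply the model equation by X_{t-k} and take expectations. With theta_0 = psi_0 = 1 and psi_j the MA(infinity) weights, this gives
  gamma(k) - sum_i phi_i gamma(k-i) = c_k,
  c_k = sigma^2 * sum_{j=k..q} theta_j psi_{j-k}   (c_k = 0 for k > q),
using gamma(-m) = gamma(m).
Pure AR (q = 0): c_0 = sigma^2 = 1, c_k = 0 for k >= 1.
Equations for k = 0 and k = 1 (AR order 1):
  gamma(0) = phi_1 gamma(1) + c_0
  gamma(1) = phi_1 gamma(0) + c_1
Substituting the second into the first: gamma(0) (1 - phi_1^2) = c_0 + phi_1 c_1, so
  gamma(0) = c_0 / (1 - phi_1^2) = 1 / (1 - (-0.883)^2) = 1 / 0.220311 = 4.539038.
  gamma(1) = phi_1 gamma(0) = (-0.883)(4.539038) = -4.007971.
Therefore gamma(1) = -4.0080 (to 4 decimal places).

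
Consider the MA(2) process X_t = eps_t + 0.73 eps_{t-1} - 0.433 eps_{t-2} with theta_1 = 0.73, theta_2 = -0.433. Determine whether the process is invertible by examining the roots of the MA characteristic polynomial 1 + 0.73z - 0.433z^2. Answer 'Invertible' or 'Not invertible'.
\text{Not invertible}

The MA(q) characteristic polynomial is P(z) = 1 + 0.73z - 0.433z^2.
Invertibility requires all roots to lie outside the unit circle, i.e. |z| > 1 for every root.
Set 1 + (0.73) z + (-0.433) z^2 = 0, i.e. a z^2 + b z + c = 0 with a = -0.433, b = 0.73, c = 1.
Discriminant D = b^2 - 4ac = (0.73)^2 - 4*(-0.433)*1 = 0.5329 - (-1.732) = 2.2649.
D >= 0, so the roots are real: z = (-b +/- sqrt(D)) / (2a) = (-0.73 +/- 1.504958) / (-0.866).
  z_1 = (-0.73 + 1.504958) / (-0.866) = -0.8949,   |z_1| = 0.8949.
  z_2 = (-0.73 - 1.504958) / (-0.866) = 2.5808,   |z_2| = 2.5808.
Moduli of all roots: 0.8949, 2.5808.
All moduli strictly greater than 1? No.
Verdict: Not invertible.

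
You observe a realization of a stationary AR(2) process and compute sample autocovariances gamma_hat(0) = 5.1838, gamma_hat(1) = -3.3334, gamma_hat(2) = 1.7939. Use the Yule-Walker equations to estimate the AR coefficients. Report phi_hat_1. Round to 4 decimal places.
\hat\phi_{1} = -0.7170

The Yule-Walker equations for an AR(p) process read, in matrix form,
  Gamma_p phi = r_p,   with   (Gamma_p)_{ij} = gamma(|i - j|),
                       (r_p)_i = gamma(i),   i,j = 1..p.
Substitute the sample gammas (Toeplitz matrix and right-hand side of size 2):
  Gamma_p = [[5.1838, -3.3334], [-3.3334, 5.1838]]
  r_p     = [-3.3334, 1.7939]
Written out:
  5.1838 phi_1 - 3.3334 phi_2 = -3.3334
  -3.3334 phi_1 + 5.1838 phi_2 = 1.7939
Solve by Cramer's rule:
  det = gamma(0)^2 - gamma(1)^2 = (5.1838)^2 - (-3.3334)^2 = 26.87178244 - 11.11155556 = 15.76022688
  phi_hat_1 = [gamma(1) gamma(0) - gamma(1) gamma(2)] / det = [(-3.3334)(5.1838) - (-3.3334)(1.7939)] / 15.76022688 = -11.29989266 / 15.76022688 = -0.717
  phi_hat_2 = [gamma(0) gamma(2) - gamma(1)^2] / det = [(5.1838)(1.7939) - (-3.3334)^2] / 15.76022688 = -1.81233674 / 15.76022688 = -0.115
So phi_hat = [-0.7170, -0.1150].
Therefore phi_hat_1 = -0.7170.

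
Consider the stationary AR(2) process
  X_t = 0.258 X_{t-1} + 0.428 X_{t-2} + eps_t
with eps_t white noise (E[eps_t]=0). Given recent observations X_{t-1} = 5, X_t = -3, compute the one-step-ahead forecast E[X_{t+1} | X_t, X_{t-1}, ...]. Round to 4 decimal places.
E[X_{t+1} \mid \mathcal F_t] = 1.3660

For an AR(p) model X_t = c + sum_i phi_i X_{t-i} + eps_t, the
one-step-ahead conditional mean is
  E[X_{t+1} | X_t, ...] = c + sum_i phi_i X_{t+1-i}.
Substitute known values:
  E[X_{t+1} | ...] = (0.258) * (-3) + (0.428) * (5)
                   = 1.3660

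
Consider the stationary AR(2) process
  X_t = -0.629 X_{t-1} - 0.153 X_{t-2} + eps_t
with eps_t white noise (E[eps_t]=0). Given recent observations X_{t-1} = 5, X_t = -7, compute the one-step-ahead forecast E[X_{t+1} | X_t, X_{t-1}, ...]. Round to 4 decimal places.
E[X_{t+1} \mid \mathcal F_t] = 3.6380

For an AR(p) model X_t = c + sum_i phi_i X_{t-i} + eps_t, the
one-step-ahead conditional mean is
  E[X_{t+1} | X_t, ...] = c + sum_i phi_i X_{t+1-i}.
Substitute known values:
  E[X_{t+1} | ...] = (-0.629) * (-7) + (-0.153) * (5)
                   = 3.6380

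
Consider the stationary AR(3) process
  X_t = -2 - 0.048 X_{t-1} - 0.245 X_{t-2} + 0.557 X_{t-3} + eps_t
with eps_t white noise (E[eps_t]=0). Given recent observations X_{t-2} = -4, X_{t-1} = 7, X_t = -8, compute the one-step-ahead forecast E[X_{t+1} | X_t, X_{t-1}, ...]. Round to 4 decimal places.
E[X_{t+1} \mid \mathcal F_t] = -5.5590

For an AR(p) model X_t = c + sum_i phi_i X_{t-i} + eps_t, the
one-step-ahead conditional mean is
  E[X_{t+1} | X_t, ...] = c + sum_i phi_i X_{t+1-i}.
Substitute known values:
  E[X_{t+1} | ...] = -2 + (-0.048) * (-8) + (-0.245) * (7) + (0.557) * (-4)
                   = -5.5590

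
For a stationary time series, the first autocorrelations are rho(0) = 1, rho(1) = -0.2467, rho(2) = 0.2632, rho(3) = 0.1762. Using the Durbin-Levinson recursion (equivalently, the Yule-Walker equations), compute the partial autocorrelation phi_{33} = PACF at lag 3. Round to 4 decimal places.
\phi_{33} = 0.3130

The PACF at lag k is phi_{kk}, the last component of the solution
to the Yule-Walker system G_k phi = r_k where
  (G_k)_{ij} = rho(|i - j|), (r_k)_i = rho(i), i,j = 1..k.
Equivalently, Durbin-Levinson gives phi_{kk} iteratively:
  phi_{11} = rho(1)
  phi_{kk} = [rho(k) - sum_{j=1..k-1} phi_{k-1,j} rho(k-j)]
            / [1 - sum_{j=1..k-1} phi_{k-1,j} rho(j)],
  phi_{k,j} = phi_{k-1,j} - phi_{kk} phi_{k-1,k-j},  j = 1..k-1.
Step k = 1:
  phi_11 = rho(1) = -0.2467.
Step k = 2:
  phi_22 = [rho(2) - phi_11 rho(1)] / [1 - phi_11 rho(1)] = [0.2632 - (-0.2467)(-0.2467)] / [1 - (-0.2467)(-0.2467)]
         = 0.20233911 / 0.93913911 = 0.215452.
  Update: phi_21 = phi_11 - phi_22 phi_11 = -0.2467 - (0.215452)(-0.2467) = -0.193548.
Step k = 3:
  phi_33 = [rho(3) - phi_21 rho(2) - phi_22 rho(1)] / [1 - phi_21 rho(1) - phi_22 rho(2)]
    numerator   = 0.1762 - (-0.193548)(0.2632) - (0.215452)(-0.2467) = 0.28029378
    denominator = 1 - (-0.193548)(-0.2467) - (0.215452)(0.2632) = 0.89554481
  phi_33 = 0.28029378 / 0.89554481 = 0.313.
Therefore phi_{33} = 0.3130.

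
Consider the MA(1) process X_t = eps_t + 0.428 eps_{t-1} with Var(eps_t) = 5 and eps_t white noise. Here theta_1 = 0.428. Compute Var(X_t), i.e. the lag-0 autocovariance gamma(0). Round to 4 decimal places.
\gamma(0) = 5.9159

For an MA(q) process X_t = eps_t + sum_i theta_i eps_{t-i} with
Var(eps_t) = sigma^2, the variance is
  gamma(0) = sigma^2 * (1 + sum_i theta_i^2).
  sum_i theta_i^2 = (0.428)^2 = 0.183184.
  gamma(0) = 5 * (1 + 0.183184) = 5 * 1.183184 = 5.91592, which rounds to 5.9159.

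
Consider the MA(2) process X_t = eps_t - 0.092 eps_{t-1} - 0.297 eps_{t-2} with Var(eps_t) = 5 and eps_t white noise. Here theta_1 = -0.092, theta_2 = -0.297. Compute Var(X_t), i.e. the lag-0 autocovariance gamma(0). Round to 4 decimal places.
\gamma(0) = 5.4834

For an MA(q) process X_t = eps_t + sum_i theta_i eps_{t-i} with
Var(eps_t) = sigma^2, the variance is
  gamma(0) = sigma^2 * (1 + sum_i theta_i^2).
  sum_i theta_i^2 = (-0.092)^2 + (-0.297)^2 = 0.008464 + 0.088209 = 0.096673.
  gamma(0) = 5 * (1 + 0.096673) = 5 * 1.096673 = 5.483365, which rounds to 5.4834.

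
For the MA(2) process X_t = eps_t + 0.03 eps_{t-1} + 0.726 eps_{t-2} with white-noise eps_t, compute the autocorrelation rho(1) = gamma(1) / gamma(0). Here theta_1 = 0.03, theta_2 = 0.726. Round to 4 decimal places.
\rho(1) = 0.0339

For an MA(q) process with theta_0 = 1, the autocovariance is
  gamma(k) = sigma^2 * sum_{i=0..q-k} theta_i * theta_{i+k},
and rho(k) = gamma(k) / gamma(0). Sigma^2 cancels.
  numerator   = (1)*(0.03) + (0.03)*(0.726) = 0.05178.
  denominator = (1)^2 + (0.03)^2 + (0.726)^2 = 1.527976.
  rho(1) = 0.05178 / 1.527976 = 0.0339.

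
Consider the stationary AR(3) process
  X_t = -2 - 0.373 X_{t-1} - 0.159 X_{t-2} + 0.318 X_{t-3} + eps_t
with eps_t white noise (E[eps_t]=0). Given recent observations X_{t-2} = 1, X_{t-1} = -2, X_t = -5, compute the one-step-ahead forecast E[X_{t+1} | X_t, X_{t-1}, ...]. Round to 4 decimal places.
E[X_{t+1} \mid \mathcal F_t] = 0.5010

For an AR(p) model X_t = c + sum_i phi_i X_{t-i} + eps_t, the
one-step-ahead conditional mean is
  E[X_{t+1} | X_t, ...] = c + sum_i phi_i X_{t+1-i}.
Substitute known values:
  E[X_{t+1} | ...] = -2 + (-0.373) * (-5) + (-0.159) * (-2) + (0.318) * (1)
                   = 0.5010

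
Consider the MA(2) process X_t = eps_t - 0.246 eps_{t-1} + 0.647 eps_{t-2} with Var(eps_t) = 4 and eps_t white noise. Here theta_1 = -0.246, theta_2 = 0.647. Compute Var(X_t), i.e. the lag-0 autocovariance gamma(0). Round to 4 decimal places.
\gamma(0) = 5.9165

For an MA(q) process X_t = eps_t + sum_i theta_i eps_{t-i} with
Var(eps_t) = sigma^2, the variance is
  gamma(0) = sigma^2 * (1 + sum_i theta_i^2).
  sum_i theta_i^2 = (-0.246)^2 + (0.647)^2 = 0.060516 + 0.418609 = 0.479125.
  gamma(0) = 4 * (1 + 0.479125) = 4 * 1.479125 = 5.9165.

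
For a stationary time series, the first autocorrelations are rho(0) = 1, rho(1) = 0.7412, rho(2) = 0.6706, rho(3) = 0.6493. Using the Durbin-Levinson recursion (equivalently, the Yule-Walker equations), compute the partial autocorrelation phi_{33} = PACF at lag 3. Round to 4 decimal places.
\phi_{33} = 0.2071

The PACF at lag k is phi_{kk}, the last component of the solution
to the Yule-Walker system G_k phi = r_k where
  (G_k)_{ij} = rho(|i - j|), (r_k)_i = rho(i), i,j = 1..k.
Equivalently, Durbin-Levinson gives phi_{kk} iteratively:
  phi_{11} = rho(1)
  phi_{kk} = [rho(k) - sum_{j=1..k-1} phi_{k-1,j} rho(k-j)]
            / [1 - sum_{j=1..k-1} phi_{k-1,j} rho(j)],
  phi_{k,j} = phi_{k-1,j} - phi_{kk} phi_{k-1,k-j},  j = 1..k-1.
Step k = 1:
  phi_11 = rho(1) = 0.7412.
Step k = 2:
  phi_22 = [rho(2) - phi_11 rho(1)] / [1 - phi_11 rho(1)] = [0.6706 - (0.7412)(0.7412)] / [1 - (0.7412)(0.7412)]
         = 0.12122256 / 0.45062256 = 0.269011.
  Update: phi_21 = phi_11 - phi_22 phi_11 = 0.7412 - (0.269011)(0.7412) = 0.541809.
Step k = 3:
  phi_33 = [rho(3) - phi_21 rho(2) - phi_22 rho(1)] / [1 - phi_21 rho(1) - phi_22 rho(2)]
    numerator   = 0.6493 - (0.541809)(0.6706) - (0.269011)(0.7412) = 0.08657183
    denominator = 1 - (0.541809)(0.7412) - (0.269011)(0.6706) = 0.41801232
  phi_33 = 0.08657183 / 0.41801232 = 0.2071.
Therefore phi_{33} = 0.2071.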